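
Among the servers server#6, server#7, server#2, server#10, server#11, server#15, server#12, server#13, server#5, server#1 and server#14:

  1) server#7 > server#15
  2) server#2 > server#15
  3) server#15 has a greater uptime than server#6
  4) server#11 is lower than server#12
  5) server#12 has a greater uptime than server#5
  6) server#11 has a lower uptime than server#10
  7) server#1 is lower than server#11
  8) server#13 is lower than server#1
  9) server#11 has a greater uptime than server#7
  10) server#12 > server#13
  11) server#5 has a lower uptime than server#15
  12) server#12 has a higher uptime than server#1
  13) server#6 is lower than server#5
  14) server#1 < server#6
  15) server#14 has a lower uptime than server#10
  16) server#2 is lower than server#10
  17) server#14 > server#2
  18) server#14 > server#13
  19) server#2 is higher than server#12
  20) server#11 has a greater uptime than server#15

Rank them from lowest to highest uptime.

server#13 < server#1 < server#6 < server#5 < server#15 < server#7 < server#11 < server#12 < server#2 < server#14 < server#10

Nothing is placed below server#13, so it is least; from there server#13 < server#1; server#1 < server#6; server#6 < server#5; server#5 < server#15; server#15 < server#7; server#7 < server#11; server#11 < server#12; server#12 < server#2; server#2 < server#14; server#14 < server#10, each given directly.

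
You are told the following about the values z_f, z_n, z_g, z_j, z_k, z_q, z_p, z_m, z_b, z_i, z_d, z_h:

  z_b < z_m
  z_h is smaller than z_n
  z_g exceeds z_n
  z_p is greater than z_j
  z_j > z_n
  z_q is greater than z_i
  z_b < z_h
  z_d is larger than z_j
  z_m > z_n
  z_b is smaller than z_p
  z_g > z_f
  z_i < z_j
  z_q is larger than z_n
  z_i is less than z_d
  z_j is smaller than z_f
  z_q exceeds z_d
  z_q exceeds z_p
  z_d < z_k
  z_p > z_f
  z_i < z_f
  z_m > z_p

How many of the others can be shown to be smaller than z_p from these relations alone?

6

The elements the relations force below z_p are z_i, z_b, z_h, z_n, z_j, z_f — no chain reaches any other.
That is 6.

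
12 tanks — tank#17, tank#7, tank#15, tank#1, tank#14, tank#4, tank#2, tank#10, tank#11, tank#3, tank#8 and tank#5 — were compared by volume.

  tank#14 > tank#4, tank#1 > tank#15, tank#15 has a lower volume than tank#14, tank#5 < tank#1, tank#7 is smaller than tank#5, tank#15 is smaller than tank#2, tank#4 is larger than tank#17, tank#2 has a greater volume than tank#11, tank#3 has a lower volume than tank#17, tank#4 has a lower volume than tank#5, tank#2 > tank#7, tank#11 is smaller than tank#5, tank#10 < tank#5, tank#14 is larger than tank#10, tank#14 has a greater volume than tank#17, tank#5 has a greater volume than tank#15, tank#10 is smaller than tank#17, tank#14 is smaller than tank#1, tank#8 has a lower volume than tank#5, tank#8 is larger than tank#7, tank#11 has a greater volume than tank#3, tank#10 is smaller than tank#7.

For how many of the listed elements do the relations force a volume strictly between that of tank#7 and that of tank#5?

1

The relations place tank#7 below tank#5. An element lies strictly between them when it is forced above tank#7 and also forced below tank#5.
Above tank#7: {tank#8, tank#2, tank#1}. Below tank#5: {tank#3, tank#10, tank#15, tank#17, tank#4, tank#11, tank#8}.
Intersection: {tank#8} — 1.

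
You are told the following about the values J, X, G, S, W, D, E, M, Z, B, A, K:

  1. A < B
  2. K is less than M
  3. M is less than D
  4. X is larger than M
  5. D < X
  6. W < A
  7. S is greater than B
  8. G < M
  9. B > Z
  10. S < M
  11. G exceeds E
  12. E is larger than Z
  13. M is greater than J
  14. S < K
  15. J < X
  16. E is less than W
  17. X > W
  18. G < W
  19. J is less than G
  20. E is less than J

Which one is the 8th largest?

W

The consecutive relations fix a unique order: Z < E < J < G < W < A < B < S < K < M < D < X.
Counting 8 from the largest end gives W.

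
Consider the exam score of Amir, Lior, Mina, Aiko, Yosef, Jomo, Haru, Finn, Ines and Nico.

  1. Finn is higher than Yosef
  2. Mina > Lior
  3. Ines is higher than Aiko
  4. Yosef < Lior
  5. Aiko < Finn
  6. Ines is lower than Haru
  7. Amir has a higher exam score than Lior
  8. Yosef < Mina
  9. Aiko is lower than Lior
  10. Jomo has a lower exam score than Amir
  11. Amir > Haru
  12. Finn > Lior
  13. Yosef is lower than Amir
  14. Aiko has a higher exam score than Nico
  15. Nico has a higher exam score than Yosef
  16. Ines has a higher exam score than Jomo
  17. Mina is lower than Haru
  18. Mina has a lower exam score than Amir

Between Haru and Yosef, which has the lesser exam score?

Yosef < Nico and Nico < Aiko give Yosef < Aiko.
With Aiko < Lior: Yosef < Nico < Aiko < Lior.
With Lior < Mina: Yosef < Nico < Aiko < Lior < Mina.
Then Mina < Haru extends the chain to Haru.
So Yosef < Haru; Yosef is the lower of the two.

Yosef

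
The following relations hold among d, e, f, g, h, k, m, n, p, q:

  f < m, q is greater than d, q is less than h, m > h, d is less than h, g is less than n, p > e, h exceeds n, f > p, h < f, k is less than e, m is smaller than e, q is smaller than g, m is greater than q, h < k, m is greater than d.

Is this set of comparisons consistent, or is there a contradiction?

We have m < e stated directly, yet also e < p < f < m by chaining the others — so e < m. Contradiction.

inconsistent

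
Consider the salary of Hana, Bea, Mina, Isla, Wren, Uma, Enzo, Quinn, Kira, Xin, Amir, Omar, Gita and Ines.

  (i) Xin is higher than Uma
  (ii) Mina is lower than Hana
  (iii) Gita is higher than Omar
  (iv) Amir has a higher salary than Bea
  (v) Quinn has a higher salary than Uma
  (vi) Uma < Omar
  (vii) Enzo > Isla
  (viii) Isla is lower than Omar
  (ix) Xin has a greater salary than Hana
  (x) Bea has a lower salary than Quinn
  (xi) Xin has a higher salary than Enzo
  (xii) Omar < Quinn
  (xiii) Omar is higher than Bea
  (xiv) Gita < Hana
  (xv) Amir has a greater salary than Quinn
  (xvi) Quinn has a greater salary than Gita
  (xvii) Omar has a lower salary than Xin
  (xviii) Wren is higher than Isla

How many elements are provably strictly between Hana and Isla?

2

Chaining upward from Isla reaches: Enzo, Omar, Gita, Quinn, Amir, Wren, Xin.
Chaining downward from Hana reaches: Bea, Uma, Omar, Mina, Gita.
Strictly between Isla and Hana are those in both lists: Omar, Gita — 2 elements.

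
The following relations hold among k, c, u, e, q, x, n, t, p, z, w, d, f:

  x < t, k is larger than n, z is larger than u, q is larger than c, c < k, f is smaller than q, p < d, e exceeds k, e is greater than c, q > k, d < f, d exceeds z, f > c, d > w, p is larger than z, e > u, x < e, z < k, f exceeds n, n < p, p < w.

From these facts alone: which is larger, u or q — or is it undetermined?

q

u < z and z < p give u < p.
With p < w: u < z < p < w.
Then w < d extends the chain to d.
Then d < f extends the chain to f.
With f < q: u < z < p < w < d < f < q.
So q is larger.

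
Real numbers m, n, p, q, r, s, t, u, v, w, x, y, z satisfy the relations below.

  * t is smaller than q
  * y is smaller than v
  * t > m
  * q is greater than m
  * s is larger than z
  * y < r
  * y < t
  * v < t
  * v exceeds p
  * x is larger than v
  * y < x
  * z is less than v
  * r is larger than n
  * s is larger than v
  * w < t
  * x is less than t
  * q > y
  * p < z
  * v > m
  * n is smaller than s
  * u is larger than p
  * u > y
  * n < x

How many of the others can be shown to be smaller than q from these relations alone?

From q the given relations immediately reach m, y, t.
From those, v, x, w — 6 in total.
From those, n, p, z — 9 in total.
Nothing else is reachable below q; 9 in all.

9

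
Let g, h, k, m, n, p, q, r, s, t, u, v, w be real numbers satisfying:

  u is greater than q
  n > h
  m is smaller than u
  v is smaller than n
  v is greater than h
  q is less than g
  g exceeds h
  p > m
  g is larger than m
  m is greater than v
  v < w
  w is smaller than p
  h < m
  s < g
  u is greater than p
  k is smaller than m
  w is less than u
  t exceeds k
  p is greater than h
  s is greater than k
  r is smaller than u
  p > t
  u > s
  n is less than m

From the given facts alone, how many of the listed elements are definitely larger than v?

Directly above v: w, n, m.
One step further: p, g, u (6 so far).
No other element is forced above v by the given relations, so the count is 6.

6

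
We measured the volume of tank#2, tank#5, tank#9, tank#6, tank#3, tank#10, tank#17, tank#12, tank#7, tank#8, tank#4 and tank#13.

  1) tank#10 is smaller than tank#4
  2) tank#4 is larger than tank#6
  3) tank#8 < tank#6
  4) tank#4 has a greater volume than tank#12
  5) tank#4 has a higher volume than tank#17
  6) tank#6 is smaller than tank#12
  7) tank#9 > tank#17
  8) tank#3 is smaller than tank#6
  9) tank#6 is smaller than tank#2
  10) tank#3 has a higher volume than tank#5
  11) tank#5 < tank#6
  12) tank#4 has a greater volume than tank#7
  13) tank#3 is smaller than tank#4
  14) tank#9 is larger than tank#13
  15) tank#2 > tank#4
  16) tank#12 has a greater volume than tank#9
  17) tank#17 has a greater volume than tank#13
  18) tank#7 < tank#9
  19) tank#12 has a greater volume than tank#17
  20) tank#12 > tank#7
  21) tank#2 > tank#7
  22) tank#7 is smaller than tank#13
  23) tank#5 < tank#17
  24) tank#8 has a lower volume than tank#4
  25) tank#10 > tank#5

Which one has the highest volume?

tank#2

Chaining downward from tank#2: directly below it, tank#7, tank#6, tank#4; then tank#5, tank#10, tank#8, tank#17, tank#3, tank#12; then tank#13, tank#9.
That covers every other element, and nothing is given above tank#2, so tank#2 is the highest volume.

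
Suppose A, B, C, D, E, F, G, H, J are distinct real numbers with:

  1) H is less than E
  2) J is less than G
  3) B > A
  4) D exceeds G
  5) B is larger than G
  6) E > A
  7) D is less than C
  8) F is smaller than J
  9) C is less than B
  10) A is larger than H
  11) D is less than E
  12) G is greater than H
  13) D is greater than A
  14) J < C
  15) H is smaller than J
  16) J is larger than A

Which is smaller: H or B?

H

Link the given pairs in sequence: H < A; A < J; J < G; G < D; D < C; C < B.
Together: H < A < J < G < D < C < B.
So H < B; H is the smaller of the two.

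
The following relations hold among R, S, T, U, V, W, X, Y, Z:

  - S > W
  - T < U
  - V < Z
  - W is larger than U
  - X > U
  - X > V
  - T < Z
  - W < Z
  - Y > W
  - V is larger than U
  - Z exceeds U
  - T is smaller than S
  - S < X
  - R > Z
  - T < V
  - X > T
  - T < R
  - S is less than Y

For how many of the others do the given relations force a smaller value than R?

The elements the relations force below R are T, U, V, W, Z — no chain reaches any other.
That is 5.

5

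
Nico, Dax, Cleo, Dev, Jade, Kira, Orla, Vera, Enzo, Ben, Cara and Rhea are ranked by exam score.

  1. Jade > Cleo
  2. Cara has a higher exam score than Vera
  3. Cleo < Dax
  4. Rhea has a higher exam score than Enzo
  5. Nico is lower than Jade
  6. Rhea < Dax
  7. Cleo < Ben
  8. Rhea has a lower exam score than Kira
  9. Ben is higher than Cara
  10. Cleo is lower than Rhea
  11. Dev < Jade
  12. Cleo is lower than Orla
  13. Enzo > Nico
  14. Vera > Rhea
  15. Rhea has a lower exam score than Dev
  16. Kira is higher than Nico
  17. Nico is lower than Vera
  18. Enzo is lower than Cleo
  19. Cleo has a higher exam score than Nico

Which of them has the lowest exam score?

Nico

Enzo is not least since Nico < Enzo; Cleo is not least since Nico < Cleo; Rhea is not least since Enzo < Rhea; Vera is not least since Rhea < Vera; Cara is not least since Vera < Cara; Orla is not least since Cleo < Orla; Ben is not least since Cara < Ben; Dev is not least since Rhea < Dev; Jade is not least since Dev < Jade; Dax is not least since Rhea < Dax; Kira is not least since Nico < Kira.
Only Nico has nothing below it, so Nico is the lowest exam score.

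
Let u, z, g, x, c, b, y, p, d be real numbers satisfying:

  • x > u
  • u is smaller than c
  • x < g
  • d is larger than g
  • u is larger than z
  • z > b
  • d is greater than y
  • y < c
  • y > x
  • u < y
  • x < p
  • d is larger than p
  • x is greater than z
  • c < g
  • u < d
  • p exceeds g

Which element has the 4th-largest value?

Chaining the given pairs: b < z < u < x < y < c < g < p < d.
The 4th largest is c.

c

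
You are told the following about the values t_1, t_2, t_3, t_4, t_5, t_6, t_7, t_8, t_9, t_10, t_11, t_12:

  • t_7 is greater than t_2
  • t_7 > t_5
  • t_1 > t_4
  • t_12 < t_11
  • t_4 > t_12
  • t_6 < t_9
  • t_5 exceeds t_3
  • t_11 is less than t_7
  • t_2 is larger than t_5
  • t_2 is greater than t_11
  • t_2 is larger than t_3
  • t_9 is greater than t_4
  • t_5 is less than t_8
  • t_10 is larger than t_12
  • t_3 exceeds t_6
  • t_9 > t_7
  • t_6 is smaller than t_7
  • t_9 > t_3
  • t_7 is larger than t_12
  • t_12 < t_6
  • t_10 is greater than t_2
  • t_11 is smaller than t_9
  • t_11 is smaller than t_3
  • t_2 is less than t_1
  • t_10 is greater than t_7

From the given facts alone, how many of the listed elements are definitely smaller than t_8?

5

The elements the relations force below t_8 are t_12, t_11, t_6, t_3, t_5 — no chain reaches any other.
That is 5.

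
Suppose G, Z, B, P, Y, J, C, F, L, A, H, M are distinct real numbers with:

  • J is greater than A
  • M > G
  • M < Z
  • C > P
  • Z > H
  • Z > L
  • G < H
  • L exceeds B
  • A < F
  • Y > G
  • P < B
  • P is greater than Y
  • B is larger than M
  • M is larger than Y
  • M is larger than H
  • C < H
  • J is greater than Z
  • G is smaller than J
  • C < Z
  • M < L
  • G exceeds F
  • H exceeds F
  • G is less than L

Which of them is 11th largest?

Piecing the relations together gives one ordering: A < F < G < Y < P < C < H < M < B < L < Z < J.
The 11th largest is F.

F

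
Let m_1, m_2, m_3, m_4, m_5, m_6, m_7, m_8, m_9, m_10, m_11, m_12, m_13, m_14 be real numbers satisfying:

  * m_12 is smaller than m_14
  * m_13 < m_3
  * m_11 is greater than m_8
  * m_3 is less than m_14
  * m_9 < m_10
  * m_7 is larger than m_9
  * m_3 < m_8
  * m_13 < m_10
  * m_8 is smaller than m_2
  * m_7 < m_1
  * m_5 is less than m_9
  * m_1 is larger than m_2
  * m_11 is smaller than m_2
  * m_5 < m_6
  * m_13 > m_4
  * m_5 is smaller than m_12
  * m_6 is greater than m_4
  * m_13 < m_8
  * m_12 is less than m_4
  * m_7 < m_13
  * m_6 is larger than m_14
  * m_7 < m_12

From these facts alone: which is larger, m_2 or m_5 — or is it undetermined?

Link the given pairs in sequence: m_5 < m_9; m_9 < m_7; m_7 < m_12; m_12 < m_4; m_4 < m_13; m_13 < m_3; m_3 < m_8; m_8 < m_11; m_11 < m_2.
Chaining these gives m_5 < m_9 < m_7 < m_12 < m_4 < m_13 < m_3 < m_8 < m_11 < m_2.
So m_2 is larger.

m_2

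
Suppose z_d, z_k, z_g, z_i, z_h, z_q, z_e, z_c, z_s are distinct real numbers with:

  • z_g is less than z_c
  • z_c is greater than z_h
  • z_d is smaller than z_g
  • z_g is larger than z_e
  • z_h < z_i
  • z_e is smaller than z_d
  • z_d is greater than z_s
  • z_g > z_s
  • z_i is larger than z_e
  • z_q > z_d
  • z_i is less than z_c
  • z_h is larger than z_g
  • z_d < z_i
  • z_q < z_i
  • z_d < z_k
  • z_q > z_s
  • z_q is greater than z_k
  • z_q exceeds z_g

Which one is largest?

z_c

z_e is not greatest since z_e < z_i; z_s is not greatest since z_s < z_d; z_d is not greatest since z_d < z_k; z_g is not greatest since z_g < z_c; z_k is not greatest since z_k < z_q; z_h is not greatest since z_h < z_c; z_q is not greatest since z_q < z_i; z_i is not greatest since z_i < z_c.
Only z_c has nothing above it, so z_c is the largest.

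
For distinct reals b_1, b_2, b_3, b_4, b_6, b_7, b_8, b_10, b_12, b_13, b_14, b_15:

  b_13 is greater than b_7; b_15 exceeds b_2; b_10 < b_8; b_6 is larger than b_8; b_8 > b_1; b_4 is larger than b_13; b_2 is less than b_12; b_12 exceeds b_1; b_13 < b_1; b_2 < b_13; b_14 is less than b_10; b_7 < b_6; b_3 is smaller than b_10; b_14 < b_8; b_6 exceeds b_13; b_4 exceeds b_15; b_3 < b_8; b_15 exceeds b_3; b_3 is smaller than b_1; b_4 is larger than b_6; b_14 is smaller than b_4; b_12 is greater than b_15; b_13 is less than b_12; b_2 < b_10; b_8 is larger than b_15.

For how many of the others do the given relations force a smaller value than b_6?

9

The elements the relations force below b_6 are b_2, b_7, b_3, b_14, b_10, b_13, b_15, b_1, b_8 — no chain reaches any other.
That is 9.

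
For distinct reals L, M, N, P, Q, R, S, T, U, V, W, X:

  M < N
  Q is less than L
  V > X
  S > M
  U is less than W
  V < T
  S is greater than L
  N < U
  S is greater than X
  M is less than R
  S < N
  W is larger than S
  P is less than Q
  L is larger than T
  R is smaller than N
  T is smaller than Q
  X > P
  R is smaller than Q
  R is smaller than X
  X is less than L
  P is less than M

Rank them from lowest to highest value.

P < M < R < X < V < T < Q < L < S < N < U < W

Nothing is placed below P, so it is least; from there P < M; M < R; R < X; X < V; V < T; T < Q; Q < L; L < S; S < N; N < U; U < W, each given directly.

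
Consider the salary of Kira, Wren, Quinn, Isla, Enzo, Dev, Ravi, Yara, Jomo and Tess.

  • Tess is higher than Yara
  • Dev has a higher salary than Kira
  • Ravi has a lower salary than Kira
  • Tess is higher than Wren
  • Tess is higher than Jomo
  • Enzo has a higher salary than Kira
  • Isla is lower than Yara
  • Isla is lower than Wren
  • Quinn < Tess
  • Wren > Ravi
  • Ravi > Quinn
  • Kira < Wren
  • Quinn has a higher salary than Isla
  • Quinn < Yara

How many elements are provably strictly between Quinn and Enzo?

2

Chaining upward from Quinn reaches: Ravi, Kira, Yara, Dev, Wren, Tess.
Chaining downward from Enzo reaches: Isla, Ravi, Kira.
Strictly between Quinn and Enzo are those in both lists: Ravi, Kira — 2 elements.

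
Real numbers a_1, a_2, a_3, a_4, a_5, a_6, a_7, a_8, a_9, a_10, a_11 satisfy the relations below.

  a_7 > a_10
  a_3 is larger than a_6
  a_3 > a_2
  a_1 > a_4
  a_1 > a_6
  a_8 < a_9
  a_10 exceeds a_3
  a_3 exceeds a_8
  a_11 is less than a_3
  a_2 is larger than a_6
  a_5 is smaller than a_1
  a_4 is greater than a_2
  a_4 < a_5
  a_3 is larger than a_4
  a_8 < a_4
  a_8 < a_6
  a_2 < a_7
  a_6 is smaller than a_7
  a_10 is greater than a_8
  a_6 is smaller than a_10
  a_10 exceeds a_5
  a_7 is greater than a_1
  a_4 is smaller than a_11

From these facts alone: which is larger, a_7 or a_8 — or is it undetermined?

The relevant relations are a_8 < a_6; a_6 < a_2; a_2 < a_4; a_4 < a_11; a_11 < a_3; a_3 < a_10; a_10 < a_7.
Together: a_8 < a_6 < a_2 < a_4 < a_11 < a_3 < a_10 < a_7.
So a_7 is larger.

a_7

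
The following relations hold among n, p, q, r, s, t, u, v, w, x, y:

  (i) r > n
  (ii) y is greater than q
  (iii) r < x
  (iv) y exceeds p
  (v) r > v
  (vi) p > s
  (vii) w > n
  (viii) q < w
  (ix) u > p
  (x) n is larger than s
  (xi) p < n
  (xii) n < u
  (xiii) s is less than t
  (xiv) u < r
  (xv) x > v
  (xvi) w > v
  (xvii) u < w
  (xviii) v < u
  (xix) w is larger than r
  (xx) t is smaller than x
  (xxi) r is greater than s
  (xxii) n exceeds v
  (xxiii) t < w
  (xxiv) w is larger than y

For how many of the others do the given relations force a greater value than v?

5

The elements the relations force above v are n, u, r, w, x — no chain reaches any other.
That is 5.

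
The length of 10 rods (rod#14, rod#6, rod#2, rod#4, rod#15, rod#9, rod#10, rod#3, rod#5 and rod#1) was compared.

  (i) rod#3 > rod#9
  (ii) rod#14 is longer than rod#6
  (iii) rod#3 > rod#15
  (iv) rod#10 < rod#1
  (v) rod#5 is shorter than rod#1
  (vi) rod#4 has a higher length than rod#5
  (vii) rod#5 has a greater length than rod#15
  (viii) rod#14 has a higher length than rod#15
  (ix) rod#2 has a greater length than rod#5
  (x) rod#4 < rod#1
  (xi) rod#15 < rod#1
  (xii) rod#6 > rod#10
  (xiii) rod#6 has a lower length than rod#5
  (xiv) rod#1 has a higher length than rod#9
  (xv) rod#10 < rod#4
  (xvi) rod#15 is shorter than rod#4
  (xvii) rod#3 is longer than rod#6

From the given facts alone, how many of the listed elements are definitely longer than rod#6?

6

Directly above rod#6: rod#5, rod#3, rod#14.
One step further: rod#2, rod#4, rod#1 (6 so far).
Nothing else is reachable above rod#6; 6 in all.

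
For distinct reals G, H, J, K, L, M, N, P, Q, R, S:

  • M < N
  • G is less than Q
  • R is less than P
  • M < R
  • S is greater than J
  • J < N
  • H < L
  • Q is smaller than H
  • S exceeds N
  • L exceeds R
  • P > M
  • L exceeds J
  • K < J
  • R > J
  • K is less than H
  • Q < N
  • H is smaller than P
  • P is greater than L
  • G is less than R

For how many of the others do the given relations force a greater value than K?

7

The elements the relations force above K are J, R, N, H, L, P, S — no chain reaches any other.
That is 7.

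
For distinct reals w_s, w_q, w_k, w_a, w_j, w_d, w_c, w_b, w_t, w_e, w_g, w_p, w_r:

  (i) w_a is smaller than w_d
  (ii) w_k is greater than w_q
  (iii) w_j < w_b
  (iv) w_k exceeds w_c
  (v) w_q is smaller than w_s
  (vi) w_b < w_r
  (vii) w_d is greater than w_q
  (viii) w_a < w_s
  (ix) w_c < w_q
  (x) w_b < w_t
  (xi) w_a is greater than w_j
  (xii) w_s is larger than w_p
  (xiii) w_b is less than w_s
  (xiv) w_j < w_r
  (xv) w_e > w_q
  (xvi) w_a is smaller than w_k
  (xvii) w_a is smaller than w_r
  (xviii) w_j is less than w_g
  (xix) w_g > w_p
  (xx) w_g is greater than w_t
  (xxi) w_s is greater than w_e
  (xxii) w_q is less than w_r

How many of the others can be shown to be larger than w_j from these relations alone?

The elements the relations force above w_j are w_b, w_a, w_r, w_t, w_k, w_g, w_d, w_s — no chain reaches any other.
That is 8.

8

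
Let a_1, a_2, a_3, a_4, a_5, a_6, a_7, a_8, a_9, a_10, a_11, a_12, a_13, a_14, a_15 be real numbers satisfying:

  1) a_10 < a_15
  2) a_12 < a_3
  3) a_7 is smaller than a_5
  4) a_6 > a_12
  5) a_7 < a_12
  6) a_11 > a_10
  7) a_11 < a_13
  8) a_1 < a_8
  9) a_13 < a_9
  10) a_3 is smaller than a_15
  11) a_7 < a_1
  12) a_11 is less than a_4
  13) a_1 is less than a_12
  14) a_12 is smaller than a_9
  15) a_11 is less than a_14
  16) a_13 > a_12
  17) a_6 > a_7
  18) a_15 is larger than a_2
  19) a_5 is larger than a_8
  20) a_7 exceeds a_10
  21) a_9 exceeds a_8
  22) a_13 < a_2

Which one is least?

a_10

Chaining upward from a_10: directly above it, a_7, a_11, a_15; then a_1, a_14, a_12, a_13, a_5, a_6, a_4; then a_8, a_9, a_3, a_2.
That covers every other element, and nothing is given below a_10, so a_10 is the least.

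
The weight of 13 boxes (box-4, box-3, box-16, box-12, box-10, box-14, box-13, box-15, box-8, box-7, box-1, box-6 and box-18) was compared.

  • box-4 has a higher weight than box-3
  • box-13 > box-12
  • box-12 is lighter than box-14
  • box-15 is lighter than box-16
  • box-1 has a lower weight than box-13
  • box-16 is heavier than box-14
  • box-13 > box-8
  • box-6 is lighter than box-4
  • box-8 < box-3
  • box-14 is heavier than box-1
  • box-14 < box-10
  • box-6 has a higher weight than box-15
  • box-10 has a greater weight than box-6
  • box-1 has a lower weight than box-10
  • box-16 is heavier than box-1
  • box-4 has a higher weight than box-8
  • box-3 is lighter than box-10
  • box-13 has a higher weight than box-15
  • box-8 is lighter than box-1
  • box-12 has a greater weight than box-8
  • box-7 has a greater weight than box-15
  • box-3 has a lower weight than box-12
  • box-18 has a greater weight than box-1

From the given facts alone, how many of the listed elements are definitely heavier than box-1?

Directly above box-1: box-14, box-13, box-10, box-18, box-16.
Nothing else is reachable above box-1; 5 in all.

5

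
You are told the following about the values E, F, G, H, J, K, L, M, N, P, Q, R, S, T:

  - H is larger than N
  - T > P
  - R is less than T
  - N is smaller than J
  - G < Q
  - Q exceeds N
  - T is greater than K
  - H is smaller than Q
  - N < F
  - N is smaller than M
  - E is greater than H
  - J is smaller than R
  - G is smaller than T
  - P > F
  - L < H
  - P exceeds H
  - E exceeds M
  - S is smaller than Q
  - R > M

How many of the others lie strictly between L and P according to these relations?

1

The relations place L below P. An element lies strictly between them when it is forced above L and also forced below P.
Above L: {H, E, T, Q}. Below P: {N, H, F}.
Intersection: {H} — 1.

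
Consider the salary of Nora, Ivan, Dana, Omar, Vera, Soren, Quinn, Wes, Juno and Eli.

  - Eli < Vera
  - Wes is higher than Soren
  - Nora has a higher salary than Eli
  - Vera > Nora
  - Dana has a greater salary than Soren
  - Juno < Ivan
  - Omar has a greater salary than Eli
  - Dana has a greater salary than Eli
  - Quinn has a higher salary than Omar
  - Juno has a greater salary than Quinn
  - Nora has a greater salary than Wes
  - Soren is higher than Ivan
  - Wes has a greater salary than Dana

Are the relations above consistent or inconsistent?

The single ordering Eli < Omar < Quinn < Juno < Ivan < Soren < Dana < Wes < Nora < Vera satisfies every listed relation, so no contradiction arises.

consistent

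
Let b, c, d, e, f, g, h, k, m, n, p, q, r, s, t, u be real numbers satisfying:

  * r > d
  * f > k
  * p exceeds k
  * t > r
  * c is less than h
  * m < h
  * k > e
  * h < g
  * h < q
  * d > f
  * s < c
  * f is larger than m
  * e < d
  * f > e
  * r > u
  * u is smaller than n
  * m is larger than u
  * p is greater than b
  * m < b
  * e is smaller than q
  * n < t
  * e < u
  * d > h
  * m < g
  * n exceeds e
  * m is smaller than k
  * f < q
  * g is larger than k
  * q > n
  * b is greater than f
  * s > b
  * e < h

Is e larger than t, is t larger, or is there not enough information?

t

e < u and u < m give e < m.
With m < k: e < u < m < k.
With k < f: e < u < m < k < f.
Then f < b extends the chain to b.
Then b < s extends the chain to s.
With s < c: e < u < m < k < f < b < s < c.
With c < h: e < u < m < k < f < b < s < c < h.
With h < d: e < u < m < k < f < b < s < c < h < d.
Then d < r extends the chain to r.
Then r < t extends the chain to t.
So t is larger.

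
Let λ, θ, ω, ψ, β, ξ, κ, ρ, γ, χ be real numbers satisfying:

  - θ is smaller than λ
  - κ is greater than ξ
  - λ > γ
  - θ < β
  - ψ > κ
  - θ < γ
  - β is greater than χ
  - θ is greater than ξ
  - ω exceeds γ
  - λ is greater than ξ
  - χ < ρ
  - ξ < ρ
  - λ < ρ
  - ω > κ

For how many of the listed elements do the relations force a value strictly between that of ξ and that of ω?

Chaining upward from ξ reaches: κ, θ, γ, λ, ρ, β, ψ.
Chaining downward from ω reaches: κ, θ, γ.
Strictly between ξ and ω are those in both lists: κ, θ, γ — 3 elements.

3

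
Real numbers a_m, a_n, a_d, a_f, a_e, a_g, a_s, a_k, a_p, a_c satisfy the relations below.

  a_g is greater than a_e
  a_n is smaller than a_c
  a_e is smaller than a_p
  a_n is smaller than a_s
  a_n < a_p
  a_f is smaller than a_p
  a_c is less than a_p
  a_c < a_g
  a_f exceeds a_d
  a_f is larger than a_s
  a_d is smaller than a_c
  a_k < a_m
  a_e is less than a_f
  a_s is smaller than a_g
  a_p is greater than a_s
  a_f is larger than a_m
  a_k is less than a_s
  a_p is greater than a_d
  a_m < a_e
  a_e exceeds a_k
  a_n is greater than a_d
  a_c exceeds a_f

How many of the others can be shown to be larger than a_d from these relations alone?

6

The elements the relations force above a_d are a_n, a_s, a_f, a_c, a_g, a_p — no chain reaches any other.
That is 6.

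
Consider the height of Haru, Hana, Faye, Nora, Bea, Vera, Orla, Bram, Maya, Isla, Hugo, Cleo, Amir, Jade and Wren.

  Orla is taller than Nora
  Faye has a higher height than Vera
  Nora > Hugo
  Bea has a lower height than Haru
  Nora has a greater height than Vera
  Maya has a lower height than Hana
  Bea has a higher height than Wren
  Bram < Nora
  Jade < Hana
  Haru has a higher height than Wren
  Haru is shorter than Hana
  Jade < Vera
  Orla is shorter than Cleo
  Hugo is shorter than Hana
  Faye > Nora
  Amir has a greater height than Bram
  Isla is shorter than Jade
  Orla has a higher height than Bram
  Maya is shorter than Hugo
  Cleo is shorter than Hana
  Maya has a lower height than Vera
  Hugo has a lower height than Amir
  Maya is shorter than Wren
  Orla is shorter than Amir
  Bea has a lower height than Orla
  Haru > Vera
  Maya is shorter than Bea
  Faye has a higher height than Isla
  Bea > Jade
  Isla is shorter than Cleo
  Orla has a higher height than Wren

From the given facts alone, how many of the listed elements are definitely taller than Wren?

6

Directly above Wren: Bea, Orla, Haru.
One step further: Cleo, Hana, Amir (6 so far).
Nothing else is reachable above Wren; 6 in all.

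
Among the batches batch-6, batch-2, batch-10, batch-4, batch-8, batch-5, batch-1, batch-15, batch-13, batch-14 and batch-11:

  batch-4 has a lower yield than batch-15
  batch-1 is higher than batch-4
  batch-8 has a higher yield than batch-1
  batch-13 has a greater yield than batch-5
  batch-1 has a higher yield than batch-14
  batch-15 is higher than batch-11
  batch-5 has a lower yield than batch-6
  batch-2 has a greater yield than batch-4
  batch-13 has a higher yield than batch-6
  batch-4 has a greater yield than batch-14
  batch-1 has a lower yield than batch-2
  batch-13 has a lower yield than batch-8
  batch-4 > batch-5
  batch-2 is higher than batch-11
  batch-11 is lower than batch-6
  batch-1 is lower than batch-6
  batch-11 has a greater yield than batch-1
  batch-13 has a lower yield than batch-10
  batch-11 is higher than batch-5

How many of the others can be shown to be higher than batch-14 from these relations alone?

9

From batch-14 the given relations immediately reach batch-4, batch-1.
From those, batch-11, batch-6, batch-8, batch-15, batch-2 — 7 in total.
From those, batch-13 — 8 in total.
From those, batch-10 — 9 in total.
Nothing else is reachable above batch-14; 9 in all.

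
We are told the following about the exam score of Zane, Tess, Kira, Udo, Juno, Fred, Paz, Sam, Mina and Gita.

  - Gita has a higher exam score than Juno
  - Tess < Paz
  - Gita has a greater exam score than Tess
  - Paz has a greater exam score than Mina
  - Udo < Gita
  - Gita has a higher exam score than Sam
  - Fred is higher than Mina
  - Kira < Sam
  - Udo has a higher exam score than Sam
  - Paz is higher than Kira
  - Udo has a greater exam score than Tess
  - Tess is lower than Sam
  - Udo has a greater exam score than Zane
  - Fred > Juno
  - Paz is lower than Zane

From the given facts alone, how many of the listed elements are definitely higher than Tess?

5

Directly above Tess: Paz, Sam, Udo, Gita.
One step further: Zane (5 so far).
Nothing else is reachable above Tess; 5 in all.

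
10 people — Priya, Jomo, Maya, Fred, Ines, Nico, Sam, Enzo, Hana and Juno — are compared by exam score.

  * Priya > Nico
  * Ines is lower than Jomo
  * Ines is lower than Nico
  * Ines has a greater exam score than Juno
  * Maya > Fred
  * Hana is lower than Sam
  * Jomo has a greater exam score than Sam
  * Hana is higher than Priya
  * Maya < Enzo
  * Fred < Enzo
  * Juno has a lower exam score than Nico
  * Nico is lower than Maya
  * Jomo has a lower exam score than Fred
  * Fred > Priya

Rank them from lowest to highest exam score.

The consecutive links are each given: Juno < Ines; Ines < Nico; Nico < Priya; Priya < Hana; Hana < Sam; Sam < Jomo; Jomo < Fred; Fred < Maya; Maya < Enzo.

Juno < Ines < Nico < Priya < Hana < Sam < Jomo < Fred < Maya < Enzo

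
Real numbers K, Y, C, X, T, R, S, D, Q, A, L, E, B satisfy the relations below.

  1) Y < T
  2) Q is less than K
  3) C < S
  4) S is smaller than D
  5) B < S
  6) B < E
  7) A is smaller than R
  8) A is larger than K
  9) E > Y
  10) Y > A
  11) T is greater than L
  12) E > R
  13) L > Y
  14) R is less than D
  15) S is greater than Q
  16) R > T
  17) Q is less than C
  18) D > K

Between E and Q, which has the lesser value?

Q

Following the relations from Q: Q < K < A < Y < L < T < R < E.
So Q < E; Q is the smaller of the two.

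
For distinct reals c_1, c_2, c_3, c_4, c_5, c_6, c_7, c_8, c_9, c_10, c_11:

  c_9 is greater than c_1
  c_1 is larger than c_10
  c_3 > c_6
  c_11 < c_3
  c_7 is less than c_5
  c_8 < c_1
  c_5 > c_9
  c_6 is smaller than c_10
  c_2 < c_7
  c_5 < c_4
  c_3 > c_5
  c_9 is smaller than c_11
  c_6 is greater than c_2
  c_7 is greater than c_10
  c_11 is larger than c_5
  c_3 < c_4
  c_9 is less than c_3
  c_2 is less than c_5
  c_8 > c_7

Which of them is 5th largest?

The consecutive relations fix a unique order: c_2 < c_6 < c_10 < c_7 < c_8 < c_1 < c_9 < c_5 < c_11 < c_3 < c_4.
The 5th largest is c_9.

c_9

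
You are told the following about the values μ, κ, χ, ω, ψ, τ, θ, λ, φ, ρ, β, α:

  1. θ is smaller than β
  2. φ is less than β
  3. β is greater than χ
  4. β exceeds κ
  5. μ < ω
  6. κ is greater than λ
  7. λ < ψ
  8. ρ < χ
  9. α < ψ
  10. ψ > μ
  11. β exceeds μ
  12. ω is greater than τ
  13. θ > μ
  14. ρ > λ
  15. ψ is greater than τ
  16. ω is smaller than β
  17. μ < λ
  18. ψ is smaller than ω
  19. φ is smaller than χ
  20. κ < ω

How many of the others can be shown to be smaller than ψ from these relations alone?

4

The elements the relations force below ψ are μ, λ, α, τ — no chain reaches any other.
That is 4.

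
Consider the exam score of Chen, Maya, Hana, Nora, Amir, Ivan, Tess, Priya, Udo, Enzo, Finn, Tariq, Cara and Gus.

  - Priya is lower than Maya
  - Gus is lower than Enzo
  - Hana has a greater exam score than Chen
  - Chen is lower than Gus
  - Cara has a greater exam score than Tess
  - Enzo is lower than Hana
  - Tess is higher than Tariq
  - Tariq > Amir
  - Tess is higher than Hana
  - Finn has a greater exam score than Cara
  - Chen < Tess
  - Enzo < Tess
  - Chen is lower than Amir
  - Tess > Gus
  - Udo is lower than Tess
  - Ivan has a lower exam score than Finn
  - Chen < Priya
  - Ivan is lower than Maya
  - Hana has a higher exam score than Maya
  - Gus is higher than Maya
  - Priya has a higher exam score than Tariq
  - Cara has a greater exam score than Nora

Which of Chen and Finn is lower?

Chen

Following the relations from Chen: Chen < Amir < Tariq < Priya < Maya < Gus < Enzo < Hana < Tess < Cara < Finn.
So Chen < Finn; Chen is the lower of the two.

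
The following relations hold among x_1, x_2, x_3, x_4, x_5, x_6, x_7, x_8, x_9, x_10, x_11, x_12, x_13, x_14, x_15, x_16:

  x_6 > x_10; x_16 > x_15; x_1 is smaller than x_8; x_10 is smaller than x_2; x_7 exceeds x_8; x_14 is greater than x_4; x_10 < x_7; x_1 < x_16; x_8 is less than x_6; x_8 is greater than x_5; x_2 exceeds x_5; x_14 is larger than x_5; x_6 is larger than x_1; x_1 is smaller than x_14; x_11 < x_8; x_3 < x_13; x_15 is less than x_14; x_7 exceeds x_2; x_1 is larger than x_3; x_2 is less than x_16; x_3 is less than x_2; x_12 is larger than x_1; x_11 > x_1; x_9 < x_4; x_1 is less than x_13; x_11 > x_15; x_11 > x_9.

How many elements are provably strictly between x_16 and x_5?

Chaining upward from x_5 reaches: x_8, x_2, x_14, x_7, x_6.
Chaining downward from x_16 reaches: x_10, x_3, x_15, x_1, x_2.
Strictly between x_5 and x_16 are those in both lists: x_2 — 1 element.

1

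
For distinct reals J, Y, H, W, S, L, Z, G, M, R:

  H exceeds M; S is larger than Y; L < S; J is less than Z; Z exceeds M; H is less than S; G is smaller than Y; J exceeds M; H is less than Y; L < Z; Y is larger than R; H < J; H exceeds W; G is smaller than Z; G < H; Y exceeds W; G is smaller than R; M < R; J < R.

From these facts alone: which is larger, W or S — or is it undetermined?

Link the given pairs in sequence: W < H; H < J; J < R; R < Y; Y < S.
Together: W < H < J < R < Y < S.
So S is larger.

S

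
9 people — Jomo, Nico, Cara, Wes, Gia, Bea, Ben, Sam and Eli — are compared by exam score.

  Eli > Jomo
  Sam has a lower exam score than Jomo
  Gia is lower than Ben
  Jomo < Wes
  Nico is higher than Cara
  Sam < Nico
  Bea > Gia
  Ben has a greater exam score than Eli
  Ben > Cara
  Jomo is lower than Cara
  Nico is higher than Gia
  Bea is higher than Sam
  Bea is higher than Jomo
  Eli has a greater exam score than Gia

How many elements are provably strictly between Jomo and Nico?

1

Chaining upward from Jomo reaches: Bea, Cara, Eli, Ben, Wes.
Chaining downward from Nico reaches: Sam, Gia, Cara.
Strictly between Jomo and Nico are those in both lists: Cara — 1 element.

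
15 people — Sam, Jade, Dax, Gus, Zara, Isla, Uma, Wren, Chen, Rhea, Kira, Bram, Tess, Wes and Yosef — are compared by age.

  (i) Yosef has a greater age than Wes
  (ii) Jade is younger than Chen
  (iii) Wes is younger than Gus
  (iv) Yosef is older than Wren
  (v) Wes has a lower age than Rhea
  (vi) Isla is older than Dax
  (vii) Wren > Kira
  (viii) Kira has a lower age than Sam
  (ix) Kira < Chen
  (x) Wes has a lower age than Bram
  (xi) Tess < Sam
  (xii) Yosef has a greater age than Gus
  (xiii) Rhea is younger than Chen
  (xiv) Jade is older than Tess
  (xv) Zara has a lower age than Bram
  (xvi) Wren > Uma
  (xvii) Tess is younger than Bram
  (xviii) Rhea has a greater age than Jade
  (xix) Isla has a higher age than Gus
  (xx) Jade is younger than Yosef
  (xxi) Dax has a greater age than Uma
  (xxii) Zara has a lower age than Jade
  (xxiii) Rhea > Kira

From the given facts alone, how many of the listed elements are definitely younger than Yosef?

The elements the relations force below Yosef are Zara, Uma, Kira, Wes, Gus, Tess, Jade, Wren — no chain reaches any other.
That is 8.

8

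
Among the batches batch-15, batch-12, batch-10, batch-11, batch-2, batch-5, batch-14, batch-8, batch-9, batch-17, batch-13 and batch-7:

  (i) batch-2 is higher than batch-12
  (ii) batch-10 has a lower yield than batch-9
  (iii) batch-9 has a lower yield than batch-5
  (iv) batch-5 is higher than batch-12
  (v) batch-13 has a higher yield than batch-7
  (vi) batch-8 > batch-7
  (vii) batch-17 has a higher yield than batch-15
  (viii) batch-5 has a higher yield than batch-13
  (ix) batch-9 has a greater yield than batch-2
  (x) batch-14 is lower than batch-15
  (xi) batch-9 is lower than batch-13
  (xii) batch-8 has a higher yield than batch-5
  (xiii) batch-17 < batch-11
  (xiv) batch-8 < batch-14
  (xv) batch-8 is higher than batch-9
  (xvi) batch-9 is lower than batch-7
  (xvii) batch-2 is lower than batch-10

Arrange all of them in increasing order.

Nothing is placed below batch-12, so it is least; from there batch-12 < batch-2; batch-2 < batch-10; batch-10 < batch-9; batch-9 < batch-7; batch-7 < batch-13; batch-13 < batch-5; batch-5 < batch-8; batch-8 < batch-14; batch-14 < batch-15; batch-15 < batch-17; batch-17 < batch-11, each given directly.

batch-12 < batch-2 < batch-10 < batch-9 < batch-7 < batch-13 < batch-5 < batch-8 < batch-14 < batch-15 < batch-17 < batch-11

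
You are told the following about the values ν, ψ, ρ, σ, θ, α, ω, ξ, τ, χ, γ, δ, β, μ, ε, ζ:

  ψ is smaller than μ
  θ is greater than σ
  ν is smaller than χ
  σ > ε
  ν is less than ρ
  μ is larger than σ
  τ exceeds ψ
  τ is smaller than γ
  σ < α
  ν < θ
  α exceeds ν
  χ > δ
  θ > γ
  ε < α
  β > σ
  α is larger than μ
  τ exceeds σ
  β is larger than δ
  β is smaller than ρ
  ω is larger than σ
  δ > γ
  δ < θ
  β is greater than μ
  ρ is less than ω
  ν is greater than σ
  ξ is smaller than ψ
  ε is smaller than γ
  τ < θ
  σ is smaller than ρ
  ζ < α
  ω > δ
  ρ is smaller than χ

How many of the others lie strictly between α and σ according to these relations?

Chaining upward from σ reaches: ν, τ, γ, μ, δ, β, ρ, θ, ω, χ.
Chaining downward from α reaches: ξ, ζ, ε, ψ, ν, μ.
Strictly between σ and α are those in both lists: ν, μ — 2 elements.

2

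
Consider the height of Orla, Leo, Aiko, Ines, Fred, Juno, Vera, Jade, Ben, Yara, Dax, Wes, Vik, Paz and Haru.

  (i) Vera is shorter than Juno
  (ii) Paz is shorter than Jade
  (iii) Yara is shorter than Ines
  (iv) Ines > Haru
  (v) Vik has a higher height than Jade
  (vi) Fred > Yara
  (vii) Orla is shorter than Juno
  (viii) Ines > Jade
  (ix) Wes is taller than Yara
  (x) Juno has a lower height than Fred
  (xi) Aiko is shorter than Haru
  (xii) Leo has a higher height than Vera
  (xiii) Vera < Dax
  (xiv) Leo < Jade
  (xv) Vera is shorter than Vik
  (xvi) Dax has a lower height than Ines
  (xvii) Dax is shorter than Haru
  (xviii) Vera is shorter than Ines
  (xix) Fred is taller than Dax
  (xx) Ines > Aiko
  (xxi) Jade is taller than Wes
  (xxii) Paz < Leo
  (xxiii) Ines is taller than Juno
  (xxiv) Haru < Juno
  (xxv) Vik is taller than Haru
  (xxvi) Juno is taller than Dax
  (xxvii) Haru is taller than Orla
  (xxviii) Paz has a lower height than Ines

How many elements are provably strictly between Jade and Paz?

The relations place Paz below Jade. An element lies strictly between them when it is forced above Paz and also forced below Jade.
Above Paz: {Leo, Ines, Vik}. Below Jade: {Yara, Vera, Wes, Leo}.
Intersection: {Leo} — 1.

1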